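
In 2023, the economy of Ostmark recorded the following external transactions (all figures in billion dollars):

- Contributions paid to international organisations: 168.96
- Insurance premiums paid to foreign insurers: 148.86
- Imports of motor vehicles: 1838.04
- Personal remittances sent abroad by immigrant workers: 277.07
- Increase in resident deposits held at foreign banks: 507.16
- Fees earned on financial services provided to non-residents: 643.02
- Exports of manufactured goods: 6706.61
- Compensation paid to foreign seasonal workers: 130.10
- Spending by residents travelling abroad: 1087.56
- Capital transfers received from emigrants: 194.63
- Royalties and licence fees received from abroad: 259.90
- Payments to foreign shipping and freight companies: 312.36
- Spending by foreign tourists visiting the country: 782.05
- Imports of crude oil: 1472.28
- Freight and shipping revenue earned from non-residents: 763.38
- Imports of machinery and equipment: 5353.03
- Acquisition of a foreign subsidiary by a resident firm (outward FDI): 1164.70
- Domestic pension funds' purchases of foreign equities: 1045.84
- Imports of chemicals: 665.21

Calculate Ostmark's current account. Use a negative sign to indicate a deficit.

-2298.51

Goods: -1472.28 - 1838.04 - 665.21 - 5353.03 + 6706.61 = -2621.95
Services: 643.02 + 763.38 + 259.90 - 312.36 + 782.05 - 148.86 - 1087.56 = 899.57
Primary income: -130.10
Secondary income: -168.96 - 277.07 = -446.03
Current account = (-2621.95) + 899.57 + (-130.10) + (-446.03) = -2298.51
(Excluded from the current account — financial account: increase in resident deposits held at foreign banks 507.16, acquisition of a foreign subsidiary by a resident firm (outward FDI) 1164.70, domestic pension funds' purchases of foreign equities 1045.84; capital account: capital transfers received from emigrants 194.63.)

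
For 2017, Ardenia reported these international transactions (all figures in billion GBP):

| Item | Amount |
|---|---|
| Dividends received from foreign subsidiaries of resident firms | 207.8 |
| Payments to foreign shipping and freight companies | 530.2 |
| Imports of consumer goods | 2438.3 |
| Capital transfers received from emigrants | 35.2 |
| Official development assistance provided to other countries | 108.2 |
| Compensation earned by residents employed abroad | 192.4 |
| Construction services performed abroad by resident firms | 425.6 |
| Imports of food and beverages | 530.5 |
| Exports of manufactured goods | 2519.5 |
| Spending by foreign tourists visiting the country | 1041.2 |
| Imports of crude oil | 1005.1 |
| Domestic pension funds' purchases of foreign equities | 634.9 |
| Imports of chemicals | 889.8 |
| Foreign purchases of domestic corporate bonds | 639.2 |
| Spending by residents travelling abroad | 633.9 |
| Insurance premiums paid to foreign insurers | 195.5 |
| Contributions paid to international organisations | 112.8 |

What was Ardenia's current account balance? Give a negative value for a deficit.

-2057.8

Goods: -1005.1 - 889.8 - 2438.3 + 2519.5 - 530.5 = -2344.2
Services: -195.5 - 530.2 - 633.9 + 1041.2 + 425.6 = 107.2
Primary income: 192.4 + 207.8 = 400.2
Secondary income: -112.8 - 108.2 = -221.0
Current account = (-2344.2) + 107.2 + 400.2 + (-221.0) = -2057.8
(Excluded from the current account — capital account: capital transfers received from emigrants 35.2; financial account: domestic pension funds' purchases of foreign equities 634.9, foreign purchases of domestic corporate bonds 639.2.)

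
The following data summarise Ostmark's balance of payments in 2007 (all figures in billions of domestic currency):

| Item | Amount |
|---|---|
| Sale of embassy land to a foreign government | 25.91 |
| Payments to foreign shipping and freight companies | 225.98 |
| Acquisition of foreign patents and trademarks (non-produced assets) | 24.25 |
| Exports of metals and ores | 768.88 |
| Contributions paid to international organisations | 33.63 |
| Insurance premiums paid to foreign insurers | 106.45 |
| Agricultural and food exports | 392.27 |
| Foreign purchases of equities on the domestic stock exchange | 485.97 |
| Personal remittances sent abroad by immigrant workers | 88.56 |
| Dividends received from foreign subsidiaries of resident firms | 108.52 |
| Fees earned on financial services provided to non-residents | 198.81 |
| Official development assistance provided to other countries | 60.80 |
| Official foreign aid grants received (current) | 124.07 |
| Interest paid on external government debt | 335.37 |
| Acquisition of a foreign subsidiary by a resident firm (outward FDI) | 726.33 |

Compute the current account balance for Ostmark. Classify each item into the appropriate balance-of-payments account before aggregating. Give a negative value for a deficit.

Goods: 392.27 + 768.88 = 1161.15
Services: 198.81 - 225.98 - 106.45 = -133.62
Primary income: 108.52 - 335.37 = -226.85
Secondary income: 124.07 - 88.56 - 33.63 - 60.80 = -58.92
Current account = 1161.15 + (-133.62) + (-226.85) + (-58.92) = 741.76
(Excluded from the current account — capital account: sale of embassy land to a foreign government 25.91, acquisition of foreign patents and trademarks (non-produced assets) 24.25; financial account: foreign purchases of equities on the domestic stock exchange 485.97, acquisition of a foreign subsidiary by a resident firm (outward FDI) 726.33.)

741.76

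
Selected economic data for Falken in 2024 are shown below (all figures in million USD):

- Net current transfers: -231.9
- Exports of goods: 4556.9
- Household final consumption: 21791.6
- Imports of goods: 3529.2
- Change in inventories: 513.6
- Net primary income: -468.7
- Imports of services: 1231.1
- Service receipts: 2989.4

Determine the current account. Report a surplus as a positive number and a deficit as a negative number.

Goods balance = 4556.9 - 3529.2 = 1027.7
Services balance = 2989.4 - 1231.1 = 1758.3
Trade balance (goods + services) = 1027.7 + 1758.3 = 2786.0
Net primary income = -468.7
Net secondary income = -231.9
Current account = 2786.0 + (-468.7) + (-231.9) = 2085.4

2085.4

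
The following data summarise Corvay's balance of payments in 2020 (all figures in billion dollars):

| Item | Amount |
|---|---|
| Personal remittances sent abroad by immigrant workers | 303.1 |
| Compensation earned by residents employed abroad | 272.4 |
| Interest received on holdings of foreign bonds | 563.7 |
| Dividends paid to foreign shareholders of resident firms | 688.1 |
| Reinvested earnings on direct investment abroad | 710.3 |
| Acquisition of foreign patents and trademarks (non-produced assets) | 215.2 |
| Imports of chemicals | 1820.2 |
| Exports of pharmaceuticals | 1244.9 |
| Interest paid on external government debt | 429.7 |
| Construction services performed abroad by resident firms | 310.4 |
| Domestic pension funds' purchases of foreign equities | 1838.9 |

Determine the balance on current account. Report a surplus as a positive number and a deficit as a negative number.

Goods: 1244.9 - 1820.2 = -575.3
Services: 310.4
Primary income: 563.7 - 429.7 - 688.1 + 710.3 + 272.4 = 428.6
Secondary income: -303.1
Current account = (-575.3) + 310.4 + 428.6 + (-303.1) = -139.4
(Excluded from the current account — capital account: acquisition of foreign patents and trademarks (non-produced assets) 215.2; financial account: domestic pension funds' purchases of foreign equities 1838.9.)

-139.4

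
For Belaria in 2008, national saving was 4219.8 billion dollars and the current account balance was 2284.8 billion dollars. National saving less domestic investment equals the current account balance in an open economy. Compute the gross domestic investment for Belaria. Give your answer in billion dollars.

1935.0

S - I = CA (net lending to the rest of the world).
I = S - CA = 4219.8 - 2284.8 = 1935.0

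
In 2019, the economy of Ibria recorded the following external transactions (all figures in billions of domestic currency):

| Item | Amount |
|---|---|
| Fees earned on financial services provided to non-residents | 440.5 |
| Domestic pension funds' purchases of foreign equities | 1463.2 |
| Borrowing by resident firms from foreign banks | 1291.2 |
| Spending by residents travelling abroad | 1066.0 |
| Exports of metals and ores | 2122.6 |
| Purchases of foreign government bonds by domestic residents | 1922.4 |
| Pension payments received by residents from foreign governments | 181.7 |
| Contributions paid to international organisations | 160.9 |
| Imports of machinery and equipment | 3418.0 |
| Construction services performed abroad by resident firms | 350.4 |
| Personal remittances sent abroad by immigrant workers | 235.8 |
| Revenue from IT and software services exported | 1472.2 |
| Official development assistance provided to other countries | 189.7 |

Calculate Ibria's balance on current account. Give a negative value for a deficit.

-503.0

Goods: 2122.6 - 3418.0 = -1295.4
Services: -1066.0 + 440.5 + 350.4 + 1472.2 = 1197.1
Secondary income: 181.7 - 160.9 - 189.7 - 235.8 = -404.7
Current account = (-1295.4) + 1197.1 + (-404.7) = -503.0
(Excluded from the current account — financial account: domestic pension funds' purchases of foreign equities 1463.2, borrowing by resident firms from foreign banks 1291.2, purchases of foreign government bonds by domestic residents 1922.4.)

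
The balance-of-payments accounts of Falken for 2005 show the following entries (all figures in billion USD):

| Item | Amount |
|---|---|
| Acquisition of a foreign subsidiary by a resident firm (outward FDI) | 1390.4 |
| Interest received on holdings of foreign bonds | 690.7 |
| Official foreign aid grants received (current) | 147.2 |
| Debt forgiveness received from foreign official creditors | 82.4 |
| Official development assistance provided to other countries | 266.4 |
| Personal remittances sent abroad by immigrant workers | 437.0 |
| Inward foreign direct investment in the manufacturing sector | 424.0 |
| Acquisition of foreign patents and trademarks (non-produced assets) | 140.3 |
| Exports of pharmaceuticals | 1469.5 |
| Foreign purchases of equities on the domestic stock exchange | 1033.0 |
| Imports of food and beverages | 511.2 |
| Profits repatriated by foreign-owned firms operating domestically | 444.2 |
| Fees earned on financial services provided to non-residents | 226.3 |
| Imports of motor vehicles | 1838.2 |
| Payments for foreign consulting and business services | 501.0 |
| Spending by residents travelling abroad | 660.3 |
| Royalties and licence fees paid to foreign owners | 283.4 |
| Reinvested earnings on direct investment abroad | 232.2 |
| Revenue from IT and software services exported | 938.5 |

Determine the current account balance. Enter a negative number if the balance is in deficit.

Goods: 1469.5 - 1838.2 - 511.2 = -879.9
Services: 226.3 - 283.4 + 938.5 - 501.0 - 660.3 = -279.9
Primary income: -444.2 + 232.2 + 690.7 = 478.7
Secondary income: -437.0 + 147.2 - 266.4 = -556.2
Current account = (-879.9) + (-279.9) + 478.7 + (-556.2) = -1237.3
(Excluded from the current account — financial account: acquisition of a foreign subsidiary by a resident firm (outward FDI) 1390.4, inward foreign direct investment in the manufacturing sector 424.0, foreign purchases of equities on the domestic stock exchange 1033.0; capital account: debt forgiveness received from foreign official creditors 82.4, acquisition of foreign patents and trademarks (non-produced assets) 140.3.)

-1237.3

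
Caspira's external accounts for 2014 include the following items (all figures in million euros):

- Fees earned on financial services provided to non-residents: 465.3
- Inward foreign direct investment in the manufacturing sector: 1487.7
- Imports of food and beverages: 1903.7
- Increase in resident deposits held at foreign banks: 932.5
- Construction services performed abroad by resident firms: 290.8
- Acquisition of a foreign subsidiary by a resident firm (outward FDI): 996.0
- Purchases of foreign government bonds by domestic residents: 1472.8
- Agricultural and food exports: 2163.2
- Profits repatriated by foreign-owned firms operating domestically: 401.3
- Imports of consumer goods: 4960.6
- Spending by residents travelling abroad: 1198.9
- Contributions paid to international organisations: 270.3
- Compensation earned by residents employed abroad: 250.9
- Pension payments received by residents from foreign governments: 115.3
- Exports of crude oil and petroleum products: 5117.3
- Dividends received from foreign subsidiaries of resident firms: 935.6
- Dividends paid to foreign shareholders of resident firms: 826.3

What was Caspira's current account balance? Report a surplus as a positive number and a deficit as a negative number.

Goods: 5117.3 - 4960.6 + 2163.2 - 1903.7 = 416.2
Services: 465.3 - 1198.9 + 290.8 = -442.8
Primary income: 250.9 - 401.3 + 935.6 - 826.3 = -41.1
Secondary income: 115.3 - 270.3 = -155.0
Current account = 416.2 + (-442.8) + (-41.1) + (-155.0) = -222.7
(Excluded from the current account — financial account: inward foreign direct investment in the manufacturing sector 1487.7, increase in resident deposits held at foreign banks 932.5, acquisition of a foreign subsidiary by a resident firm (outward FDI) 996.0, purchases of foreign government bonds by domestic residents 1472.8.)

-222.7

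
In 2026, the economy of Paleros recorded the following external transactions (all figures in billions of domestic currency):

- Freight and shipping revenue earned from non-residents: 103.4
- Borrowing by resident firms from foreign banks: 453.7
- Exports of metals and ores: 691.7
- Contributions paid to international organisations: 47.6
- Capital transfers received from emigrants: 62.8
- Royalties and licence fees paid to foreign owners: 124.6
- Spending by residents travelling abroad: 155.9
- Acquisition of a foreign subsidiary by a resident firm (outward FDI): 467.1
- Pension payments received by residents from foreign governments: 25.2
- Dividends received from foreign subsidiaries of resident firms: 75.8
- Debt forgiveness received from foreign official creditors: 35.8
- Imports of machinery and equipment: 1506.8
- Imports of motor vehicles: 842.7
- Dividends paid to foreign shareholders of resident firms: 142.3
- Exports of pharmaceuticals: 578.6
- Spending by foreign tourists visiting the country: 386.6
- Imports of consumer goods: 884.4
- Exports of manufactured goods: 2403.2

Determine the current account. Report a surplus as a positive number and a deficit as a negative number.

560.2

Goods: 691.7 - 1506.8 - 842.7 + 578.6 + 2403.2 - 884.4 = 439.6
Services: -155.9 + 103.4 - 124.6 + 386.6 = 209.5
Primary income: 75.8 - 142.3 = -66.5
Secondary income: -47.6 + 25.2 = -22.4
Current account = 439.6 + 209.5 + (-66.5) + (-22.4) = 560.2
(Excluded from the current account — financial account: borrowing by resident firms from foreign banks 453.7, acquisition of a foreign subsidiary by a resident firm (outward FDI) 467.1; capital account: capital transfers received from emigrants 62.8, debt forgiveness received from foreign official creditors 35.8.)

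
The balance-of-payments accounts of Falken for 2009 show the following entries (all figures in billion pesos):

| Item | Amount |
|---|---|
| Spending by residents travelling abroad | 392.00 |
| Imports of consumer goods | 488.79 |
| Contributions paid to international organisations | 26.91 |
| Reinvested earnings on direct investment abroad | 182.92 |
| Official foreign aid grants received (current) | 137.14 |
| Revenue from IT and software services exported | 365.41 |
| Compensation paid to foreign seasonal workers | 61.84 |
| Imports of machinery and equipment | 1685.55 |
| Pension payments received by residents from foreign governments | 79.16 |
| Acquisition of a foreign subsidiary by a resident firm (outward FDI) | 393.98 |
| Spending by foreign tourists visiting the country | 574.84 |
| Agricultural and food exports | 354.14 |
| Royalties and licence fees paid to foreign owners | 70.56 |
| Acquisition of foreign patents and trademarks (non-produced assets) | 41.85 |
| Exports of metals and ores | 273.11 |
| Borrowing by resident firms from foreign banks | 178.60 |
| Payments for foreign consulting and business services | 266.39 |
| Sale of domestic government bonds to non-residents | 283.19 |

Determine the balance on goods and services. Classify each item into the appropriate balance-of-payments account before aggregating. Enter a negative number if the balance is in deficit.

-1335.79

Goods: -488.79 + 354.14 + 273.11 - 1685.55 = -1547.09
Services: 365.41 - 70.56 - 266.39 + 574.84 - 392.00 = 211.30
Trade balance = -1547.09 + 211.30 = -1335.79
(Excluded from the trade balance — secondary income: contributions paid to international organisations 26.91, official foreign aid grants received (current) 137.14, pension payments received by residents from foreign governments 79.16; primary income: reinvested earnings on direct investment abroad 182.92, compensation paid to foreign seasonal workers 61.84; financial account: acquisition of a foreign subsidiary by a resident firm (outward FDI) 393.98, borrowing by resident firms from foreign banks 178.60, sale of domestic government bonds to non-residents 283.19; capital account: acquisition of foreign patents and trademarks (non-produced assets) 41.85.)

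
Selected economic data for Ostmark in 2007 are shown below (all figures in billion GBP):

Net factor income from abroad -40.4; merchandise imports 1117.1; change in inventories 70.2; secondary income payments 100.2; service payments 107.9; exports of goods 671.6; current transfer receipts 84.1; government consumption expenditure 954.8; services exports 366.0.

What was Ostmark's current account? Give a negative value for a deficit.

-243.9

Goods balance = 671.6 - 1117.1 = -445.5
Services balance = 366.0 - 107.9 = 258.1
Trade balance (goods + services) = -445.5 + 258.1 = -187.4
Net primary income = -40.4
Net secondary income = 84.1 - 100.2 = -16.1
Current account = -187.4 + (-40.4) + (-16.1) = -243.9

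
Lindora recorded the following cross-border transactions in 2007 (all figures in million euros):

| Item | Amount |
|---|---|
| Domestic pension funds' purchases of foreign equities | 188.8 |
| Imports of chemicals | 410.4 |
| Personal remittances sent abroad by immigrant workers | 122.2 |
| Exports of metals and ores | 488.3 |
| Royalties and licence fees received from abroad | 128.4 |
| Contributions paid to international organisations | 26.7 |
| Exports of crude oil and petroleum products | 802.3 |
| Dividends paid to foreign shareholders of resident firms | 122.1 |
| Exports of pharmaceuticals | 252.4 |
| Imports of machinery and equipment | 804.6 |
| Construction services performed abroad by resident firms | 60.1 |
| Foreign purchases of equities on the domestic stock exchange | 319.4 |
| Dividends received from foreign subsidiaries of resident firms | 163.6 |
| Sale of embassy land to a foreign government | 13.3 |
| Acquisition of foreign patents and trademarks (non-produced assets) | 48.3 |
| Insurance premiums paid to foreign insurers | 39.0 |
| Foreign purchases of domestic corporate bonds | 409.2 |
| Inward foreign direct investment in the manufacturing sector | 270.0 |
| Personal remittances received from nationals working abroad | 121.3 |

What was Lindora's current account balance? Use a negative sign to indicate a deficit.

Goods: -410.4 + 488.3 - 804.6 + 802.3 + 252.4 = 328.0
Services: -39.0 + 60.1 + 128.4 = 149.5
Primary income: -122.1 + 163.6 = 41.5
Secondary income: -122.2 + 121.3 - 26.7 = -27.6
Current account = 328.0 + 149.5 + 41.5 + (-27.6) = 491.4
(Excluded from the current account — financial account: domestic pension funds' purchases of foreign equities 188.8, foreign purchases of equities on the domestic stock exchange 319.4, foreign purchases of domestic corporate bonds 409.2, inward foreign direct investment in the manufacturing sector 270.0; capital account: sale of embassy land to a foreign government 13.3, acquisition of foreign patents and trademarks (non-produced assets) 48.3.)

491.4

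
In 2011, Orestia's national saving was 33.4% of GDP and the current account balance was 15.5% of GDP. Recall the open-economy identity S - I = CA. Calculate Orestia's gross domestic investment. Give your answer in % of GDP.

17.9

S - I = CA (net lending to the rest of the world).
I = S - CA = 33.4 - 15.5 = 17.9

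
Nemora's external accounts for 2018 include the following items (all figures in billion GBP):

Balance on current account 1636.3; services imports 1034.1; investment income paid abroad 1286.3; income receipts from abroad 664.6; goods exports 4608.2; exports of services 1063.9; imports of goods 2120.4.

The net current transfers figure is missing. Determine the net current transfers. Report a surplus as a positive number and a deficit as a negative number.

Current account = goods balance + services balance + net primary income + net secondary income
Sum of the known components = 1895.9
Net current transfers = CA - (known components) = 1636.3 - 1895.9 = -259.6

-259.6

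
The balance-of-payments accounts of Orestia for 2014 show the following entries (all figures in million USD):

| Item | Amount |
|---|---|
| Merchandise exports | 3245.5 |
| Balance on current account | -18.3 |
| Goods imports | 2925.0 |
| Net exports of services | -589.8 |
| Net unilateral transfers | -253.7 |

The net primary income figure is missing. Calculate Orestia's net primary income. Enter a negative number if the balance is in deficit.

Current account = goods balance + services balance + net primary income + net secondary income
Sum of the known components = -523.0
Net primary income = CA - (known components) = -18.3 - (-523.0) = 504.7

504.7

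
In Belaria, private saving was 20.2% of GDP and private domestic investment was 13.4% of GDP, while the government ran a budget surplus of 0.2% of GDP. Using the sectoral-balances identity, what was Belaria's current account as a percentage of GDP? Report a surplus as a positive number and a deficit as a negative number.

By the sectoral-balances identity, CA = (S_private - I) + (T - G).
Private balance = 20.2 - 13.4 = 6.8
Government balance (T - G) = 0.2
CA = 6.8 + 0.2 = 7.0

7.0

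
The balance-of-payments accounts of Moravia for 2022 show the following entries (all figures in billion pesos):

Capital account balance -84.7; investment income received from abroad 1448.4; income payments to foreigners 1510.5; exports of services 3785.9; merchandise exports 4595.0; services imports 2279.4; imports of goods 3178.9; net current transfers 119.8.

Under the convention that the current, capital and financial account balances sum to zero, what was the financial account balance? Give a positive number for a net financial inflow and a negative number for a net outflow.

-2895.6

Goods balance = 4595.0 - 3178.9 = 1416.1
Services balance = 3785.9 - 2279.4 = 1506.5
Trade balance (goods + services) = 1416.1 + 1506.5 = 2922.6
Net primary income = 1448.4 - 1510.5 = -62.1
Net secondary income = 119.8
Current account = 2922.6 + (-62.1) + 119.8 = 2980.3
Financial account = -(2980.3 + (-84.7)) = -2895.6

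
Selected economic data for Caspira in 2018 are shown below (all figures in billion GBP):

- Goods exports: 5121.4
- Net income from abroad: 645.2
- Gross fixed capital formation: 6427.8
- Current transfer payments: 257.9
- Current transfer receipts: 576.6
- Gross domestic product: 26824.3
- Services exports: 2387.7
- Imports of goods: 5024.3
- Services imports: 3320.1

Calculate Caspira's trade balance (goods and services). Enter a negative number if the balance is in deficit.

Goods balance = 5121.4 - 5024.3 = 97.1
Services balance = 2387.7 - 3320.1 = -932.4
Trade balance (goods + services) = 97.1 + (-932.4) = -835.3

-835.3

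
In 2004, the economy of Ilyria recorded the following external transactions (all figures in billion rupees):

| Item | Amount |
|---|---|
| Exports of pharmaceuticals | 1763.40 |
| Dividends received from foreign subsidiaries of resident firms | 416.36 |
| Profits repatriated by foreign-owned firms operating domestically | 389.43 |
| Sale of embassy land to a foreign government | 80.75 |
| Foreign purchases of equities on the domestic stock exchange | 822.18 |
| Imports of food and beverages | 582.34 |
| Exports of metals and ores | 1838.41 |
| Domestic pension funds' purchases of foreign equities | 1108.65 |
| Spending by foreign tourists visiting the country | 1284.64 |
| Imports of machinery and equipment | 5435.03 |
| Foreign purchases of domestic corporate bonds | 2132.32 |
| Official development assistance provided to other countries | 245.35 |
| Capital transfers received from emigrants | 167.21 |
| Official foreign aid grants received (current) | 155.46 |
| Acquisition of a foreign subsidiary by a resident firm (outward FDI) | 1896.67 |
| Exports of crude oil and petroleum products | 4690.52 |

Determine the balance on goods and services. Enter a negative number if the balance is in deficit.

3559.60

Goods: -582.34 - 5435.03 + 4690.52 + 1763.40 + 1838.41 = 2274.96
Services: 1284.64
Trade balance = 2274.96 + 1284.64 = 3559.60
(Excluded from the trade balance — primary income: dividends received from foreign subsidiaries of resident firms 416.36, profits repatriated by foreign-owned firms operating domestically 389.43; capital account: sale of embassy land to a foreign government 80.75, capital transfers received from emigrants 167.21; financial account: foreign purchases of equities on the domestic stock exchange 822.18, domestic pension funds' purchases of foreign equities 1108.65, foreign purchases of domestic corporate bonds 2132.32, acquisition of a foreign subsidiary by a resident firm (outward FDI) 1896.67; secondary income: official development assistance provided to other countries 245.35, official foreign aid grants received (current) 155.46.)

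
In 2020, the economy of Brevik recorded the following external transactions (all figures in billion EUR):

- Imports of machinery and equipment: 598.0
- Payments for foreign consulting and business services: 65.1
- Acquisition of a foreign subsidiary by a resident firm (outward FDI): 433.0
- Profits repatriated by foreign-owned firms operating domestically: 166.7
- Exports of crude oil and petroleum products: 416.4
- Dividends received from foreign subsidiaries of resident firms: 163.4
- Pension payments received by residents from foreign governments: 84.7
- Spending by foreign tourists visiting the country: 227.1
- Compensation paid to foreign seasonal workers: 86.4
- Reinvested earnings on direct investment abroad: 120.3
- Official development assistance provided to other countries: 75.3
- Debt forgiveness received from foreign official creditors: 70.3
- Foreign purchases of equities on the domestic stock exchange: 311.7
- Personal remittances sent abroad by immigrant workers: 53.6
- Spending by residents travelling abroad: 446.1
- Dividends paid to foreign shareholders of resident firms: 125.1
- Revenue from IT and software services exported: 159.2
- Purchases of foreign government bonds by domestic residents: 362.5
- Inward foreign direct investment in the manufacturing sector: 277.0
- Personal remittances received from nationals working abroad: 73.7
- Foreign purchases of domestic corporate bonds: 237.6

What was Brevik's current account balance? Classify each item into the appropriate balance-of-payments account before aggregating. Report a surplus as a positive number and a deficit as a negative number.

-371.5

Goods: -598.0 + 416.4 = -181.6
Services: -65.1 - 446.1 + 227.1 + 159.2 = -124.9
Primary income: -125.1 - 86.4 + 120.3 - 166.7 + 163.4 = -94.5
Secondary income: 73.7 + 84.7 - 75.3 - 53.6 = 29.5
Current account = (-181.6) + (-124.9) + (-94.5) + 29.5 = -371.5
(Excluded from the current account — financial account: acquisition of a foreign subsidiary by a resident firm (outward FDI) 433.0, foreign purchases of equities on the domestic stock exchange 311.7, purchases of foreign government bonds by domestic residents 362.5, inward foreign direct investment in the manufacturing sector 277.0, foreign purchases of domestic corporate bonds 237.6; capital account: debt forgiveness received from foreign official creditors 70.3.)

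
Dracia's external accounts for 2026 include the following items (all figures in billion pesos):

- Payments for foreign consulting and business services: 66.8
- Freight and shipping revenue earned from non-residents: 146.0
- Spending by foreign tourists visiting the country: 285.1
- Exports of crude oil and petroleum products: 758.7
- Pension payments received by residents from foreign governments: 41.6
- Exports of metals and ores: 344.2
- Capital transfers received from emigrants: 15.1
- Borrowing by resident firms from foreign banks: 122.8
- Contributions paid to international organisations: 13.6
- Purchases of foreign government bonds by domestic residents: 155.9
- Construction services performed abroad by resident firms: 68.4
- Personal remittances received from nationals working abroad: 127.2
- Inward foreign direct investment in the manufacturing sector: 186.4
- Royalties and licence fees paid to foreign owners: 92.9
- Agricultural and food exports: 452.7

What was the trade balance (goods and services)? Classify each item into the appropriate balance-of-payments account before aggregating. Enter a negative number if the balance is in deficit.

1895.4

Goods: 344.2 + 758.7 + 452.7 = 1555.6
Services: 146.0 + 285.1 - 66.8 - 92.9 + 68.4 = 339.8
Trade balance = 1555.6 + 339.8 = 1895.4
(Excluded from the trade balance — secondary income: pension payments received by residents from foreign governments 41.6, contributions paid to international organisations 13.6, personal remittances received from nationals working abroad 127.2; capital account: capital transfers received from emigrants 15.1; financial account: borrowing by resident firms from foreign banks 122.8, purchases of foreign government bonds by domestic residents 155.9, inward foreign direct investment in the manufacturing sector 186.4.)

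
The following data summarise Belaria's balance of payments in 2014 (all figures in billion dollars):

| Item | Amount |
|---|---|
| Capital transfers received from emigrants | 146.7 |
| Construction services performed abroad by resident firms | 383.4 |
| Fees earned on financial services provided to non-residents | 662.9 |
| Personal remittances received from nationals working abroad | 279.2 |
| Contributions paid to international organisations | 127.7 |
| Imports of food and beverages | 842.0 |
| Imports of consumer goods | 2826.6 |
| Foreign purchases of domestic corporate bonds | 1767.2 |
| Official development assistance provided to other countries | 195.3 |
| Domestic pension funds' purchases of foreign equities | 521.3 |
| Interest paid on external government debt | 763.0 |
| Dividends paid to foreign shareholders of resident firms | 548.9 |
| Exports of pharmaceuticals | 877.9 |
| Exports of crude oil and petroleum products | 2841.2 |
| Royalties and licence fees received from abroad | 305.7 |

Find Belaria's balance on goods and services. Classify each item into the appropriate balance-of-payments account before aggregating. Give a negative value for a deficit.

Goods: 2841.2 - 2826.6 + 877.9 - 842.0 = 50.5
Services: 662.9 + 383.4 + 305.7 = 1352.0
Trade balance = 50.5 + 1352.0 = 1402.5
(Excluded from the trade balance — capital account: capital transfers received from emigrants 146.7; secondary income: personal remittances received from nationals working abroad 279.2, contributions paid to international organisations 127.7, official development assistance provided to other countries 195.3; financial account: foreign purchases of domestic corporate bonds 1767.2, domestic pension funds' purchases of foreign equities 521.3; primary income: interest paid on external government debt 763.0, dividends paid to foreign shareholders of resident firms 548.9.)

1402.5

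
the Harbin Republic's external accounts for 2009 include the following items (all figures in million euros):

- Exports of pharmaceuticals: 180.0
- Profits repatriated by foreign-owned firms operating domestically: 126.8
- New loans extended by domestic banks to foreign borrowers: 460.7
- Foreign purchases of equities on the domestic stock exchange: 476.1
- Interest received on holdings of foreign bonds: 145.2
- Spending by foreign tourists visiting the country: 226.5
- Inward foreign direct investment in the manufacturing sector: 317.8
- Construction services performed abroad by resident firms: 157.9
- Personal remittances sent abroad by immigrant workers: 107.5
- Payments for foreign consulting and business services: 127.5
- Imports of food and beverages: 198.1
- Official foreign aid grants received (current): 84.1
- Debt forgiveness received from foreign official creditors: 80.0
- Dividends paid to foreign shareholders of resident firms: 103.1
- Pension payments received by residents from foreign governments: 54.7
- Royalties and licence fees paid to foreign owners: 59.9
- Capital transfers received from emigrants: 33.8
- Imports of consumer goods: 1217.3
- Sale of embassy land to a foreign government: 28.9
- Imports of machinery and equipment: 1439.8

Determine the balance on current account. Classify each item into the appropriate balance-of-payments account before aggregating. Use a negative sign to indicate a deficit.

-2531.6

Goods: 180.0 - 198.1 - 1439.8 - 1217.3 = -2675.2
Services: 157.9 - 59.9 - 127.5 + 226.5 = 197.0
Primary income: 145.2 - 103.1 - 126.8 = -84.7
Secondary income: -107.5 + 54.7 + 84.1 = 31.3
Current account = (-2675.2) + 197.0 + (-84.7) + 31.3 = -2531.6
(Excluded from the current account — financial account: new loans extended by domestic banks to foreign borrowers 460.7, foreign purchases of equities on the domestic stock exchange 476.1, inward foreign direct investment in the manufacturing sector 317.8; capital account: debt forgiveness received from foreign official creditors 80.0, capital transfers received from emigrants 33.8, sale of embassy land to a foreign government 28.9.)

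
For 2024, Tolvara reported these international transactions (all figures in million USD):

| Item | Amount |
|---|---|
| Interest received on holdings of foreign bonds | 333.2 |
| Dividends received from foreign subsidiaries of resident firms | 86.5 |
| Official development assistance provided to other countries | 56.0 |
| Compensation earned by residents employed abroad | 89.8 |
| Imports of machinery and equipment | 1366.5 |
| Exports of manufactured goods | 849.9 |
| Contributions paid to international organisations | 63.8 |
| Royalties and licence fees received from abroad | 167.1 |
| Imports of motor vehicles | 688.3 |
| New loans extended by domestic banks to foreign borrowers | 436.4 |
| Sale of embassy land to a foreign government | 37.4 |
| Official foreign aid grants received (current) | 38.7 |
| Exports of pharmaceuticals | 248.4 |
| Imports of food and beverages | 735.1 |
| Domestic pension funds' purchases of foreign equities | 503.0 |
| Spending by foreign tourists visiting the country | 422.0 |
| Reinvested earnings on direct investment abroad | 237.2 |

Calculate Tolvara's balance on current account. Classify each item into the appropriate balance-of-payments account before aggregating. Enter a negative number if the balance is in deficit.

Goods: -1366.5 - 735.1 - 688.3 + 849.9 + 248.4 = -1691.6
Services: 422.0 + 167.1 = 589.1
Primary income: 333.2 + 86.5 + 89.8 + 237.2 = 746.7
Secondary income: -63.8 - 56.0 + 38.7 = -81.1
Current account = (-1691.6) + 589.1 + 746.7 + (-81.1) = -436.9
(Excluded from the current account — financial account: new loans extended by domestic banks to foreign borrowers 436.4, domestic pension funds' purchases of foreign equities 503.0; capital account: sale of embassy land to a foreign government 37.4.)

-436.9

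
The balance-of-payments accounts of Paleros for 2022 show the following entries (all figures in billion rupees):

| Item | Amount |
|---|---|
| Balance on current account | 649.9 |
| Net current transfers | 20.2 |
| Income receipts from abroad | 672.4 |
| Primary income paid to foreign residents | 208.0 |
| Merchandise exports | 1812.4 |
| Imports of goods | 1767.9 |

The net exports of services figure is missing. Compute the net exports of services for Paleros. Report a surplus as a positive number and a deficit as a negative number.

Current account = goods balance + services balance + net primary income + net secondary income
Sum of the known components = 529.1
Net exports of services = CA - (known components) = 649.9 - 529.1 = 120.8

120.8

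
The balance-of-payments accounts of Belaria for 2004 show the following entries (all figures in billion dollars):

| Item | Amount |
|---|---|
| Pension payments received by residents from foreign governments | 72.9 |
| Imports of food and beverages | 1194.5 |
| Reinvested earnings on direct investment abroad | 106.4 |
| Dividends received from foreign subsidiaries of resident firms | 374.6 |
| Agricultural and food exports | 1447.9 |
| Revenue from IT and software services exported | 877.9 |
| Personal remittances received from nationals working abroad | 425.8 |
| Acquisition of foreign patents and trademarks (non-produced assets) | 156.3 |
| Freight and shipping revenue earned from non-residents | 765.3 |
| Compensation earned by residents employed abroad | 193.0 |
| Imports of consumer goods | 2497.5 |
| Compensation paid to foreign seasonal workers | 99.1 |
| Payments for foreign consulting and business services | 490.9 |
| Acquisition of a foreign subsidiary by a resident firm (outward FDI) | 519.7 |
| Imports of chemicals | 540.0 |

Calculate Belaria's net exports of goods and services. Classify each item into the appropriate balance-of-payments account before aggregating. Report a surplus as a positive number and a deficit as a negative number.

-1631.8

Goods: -540.0 - 2497.5 + 1447.9 - 1194.5 = -2784.1
Services: 877.9 + 765.3 - 490.9 = 1152.3
Trade balance = -2784.1 + 1152.3 = -1631.8
(Excluded from the trade balance — secondary income: pension payments received by residents from foreign governments 72.9, personal remittances received from nationals working abroad 425.8; primary income: reinvested earnings on direct investment abroad 106.4, dividends received from foreign subsidiaries of resident firms 374.6, compensation earned by residents employed abroad 193.0, compensation paid to foreign seasonal workers 99.1; capital account: acquisition of foreign patents and trademarks (non-produced assets) 156.3; financial account: acquisition of a foreign subsidiary by a resident firm (outward FDI) 519.7.)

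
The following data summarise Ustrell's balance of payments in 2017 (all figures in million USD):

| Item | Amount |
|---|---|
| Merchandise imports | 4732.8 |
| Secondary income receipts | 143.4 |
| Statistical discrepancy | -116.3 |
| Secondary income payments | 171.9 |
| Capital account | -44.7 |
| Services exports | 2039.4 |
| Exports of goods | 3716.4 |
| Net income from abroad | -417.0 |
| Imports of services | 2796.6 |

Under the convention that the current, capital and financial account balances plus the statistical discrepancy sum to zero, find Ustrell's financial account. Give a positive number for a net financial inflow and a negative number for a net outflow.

Goods balance = 3716.4 - 4732.8 = -1016.4
Services balance = 2039.4 - 2796.6 = -757.2
Trade balance (goods + services) = -1016.4 + (-757.2) = -1773.6
Net primary income = -417.0
Net secondary income = 143.4 - 171.9 = -28.5
Current account = -1773.6 + (-417.0) + (-28.5) = -2219.1
Financial account = -(-2219.1 + (-44.7) + (-116.3)) = 2380.1

2380.1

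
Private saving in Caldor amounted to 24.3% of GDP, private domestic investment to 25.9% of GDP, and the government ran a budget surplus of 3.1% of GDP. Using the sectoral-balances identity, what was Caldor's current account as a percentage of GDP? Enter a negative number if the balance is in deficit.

1.5

By the sectoral-balances identity, CA = (S_private - I) + (T - G).
Private balance = 24.3 - 25.9 = -1.6
Government balance (T - G) = 3.1
CA = -1.6 + 3.1 = 1.5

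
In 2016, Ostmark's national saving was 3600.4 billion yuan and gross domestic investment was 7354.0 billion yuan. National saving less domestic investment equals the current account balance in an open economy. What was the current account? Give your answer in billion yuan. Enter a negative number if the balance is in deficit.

-3753.6

CA = S - I = 3600.4 - 7354.0 = -3753.6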